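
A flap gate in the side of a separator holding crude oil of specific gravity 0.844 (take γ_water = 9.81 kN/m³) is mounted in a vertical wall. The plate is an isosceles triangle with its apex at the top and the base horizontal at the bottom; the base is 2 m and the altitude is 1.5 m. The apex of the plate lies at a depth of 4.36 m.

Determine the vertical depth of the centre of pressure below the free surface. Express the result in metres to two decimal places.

h_p = 5.38 m

γ = 0.844 × 9.81 = 8.27964 kN/m³.
With the apex up, the centroid sits 2h/3 = 2 × 1.5/3 = 1 m below the apex, so the centroid depth is h_c = 4.36 + 1 = 5.36 m.
A = ½ × 2 × 1.5 = 1.5 m².
Resultant F = γ·h_c·A = 8.27964 × 5.36 × 1.5 = 66.5683 kN.
I_c = b·h³/36 = 2 × 1.5³/36 = 0.1875 m⁴.
Centre of pressure: y_p = y_c + I_c/(y_c·A) = 5.36 + 0.1875/(5.36 × 1.5) = 5.36 + 0.0233209 = 5.38332 m along the plane.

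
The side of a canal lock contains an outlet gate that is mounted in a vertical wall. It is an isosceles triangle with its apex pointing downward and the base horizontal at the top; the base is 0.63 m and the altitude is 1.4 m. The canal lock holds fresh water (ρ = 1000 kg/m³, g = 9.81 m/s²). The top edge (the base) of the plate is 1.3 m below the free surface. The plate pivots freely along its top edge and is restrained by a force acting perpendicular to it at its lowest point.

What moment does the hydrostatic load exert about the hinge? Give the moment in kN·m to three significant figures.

M ≈ 4.04 kN·m

γ = ρg = 1000 × 9.81 = 9810 N/m³ = 9.81 kN/m³.
With the apex down, the centroid sits h/3 = 1.4/3 = 0.466667 m below the base (the top edge), so the centroid depth is h_c = 1.3 + 0.466667 = 1.76667 m.
A = ½ × 0.63 × 1.4 = 0.441 m².
Resultant F = γ·h_c·A = 9.81 × 1.76667 × 0.441 = 7.64299 kN.
I_c = b·h³/36 = 0.63 × 1.4³/36 = 0.04802 m⁴.
Centre of pressure: y_p = y_c + I_c/(y_c·A) = 1.76667 + 0.04802/(1.76667 × 0.441) = 1.76667 + 0.0616351 = 1.82831 m along the plane.
The resultant acts 0.466667 + 0.0616351 = 0.528302 m (along the plate) below the hinge at the top edge, so the moment about the hinge is M = F × 0.528302 = 7.64299 × 0.528302 = 4.03781 kN·m.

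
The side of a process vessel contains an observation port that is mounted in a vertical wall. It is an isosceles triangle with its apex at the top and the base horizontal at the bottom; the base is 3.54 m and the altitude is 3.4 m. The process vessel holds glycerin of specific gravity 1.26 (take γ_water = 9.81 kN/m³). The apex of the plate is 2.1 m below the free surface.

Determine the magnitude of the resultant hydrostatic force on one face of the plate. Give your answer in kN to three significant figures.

F ≈ 325 kN

γ = 1.26 × 9.81 = 12.3606 kN/m³.
With the apex up, the centroid sits 2h/3 = 2 × 3.4/3 = 2.26667 m below the apex, so the centroid depth is h_c = 2.1 + 2.26667 = 4.36667 m.
A = ½ × 3.54 × 3.4 = 6.018 m².
Resultant F = γ·h_c·A = 12.3606 × 4.36667 × 6.018 = 324.82 kN.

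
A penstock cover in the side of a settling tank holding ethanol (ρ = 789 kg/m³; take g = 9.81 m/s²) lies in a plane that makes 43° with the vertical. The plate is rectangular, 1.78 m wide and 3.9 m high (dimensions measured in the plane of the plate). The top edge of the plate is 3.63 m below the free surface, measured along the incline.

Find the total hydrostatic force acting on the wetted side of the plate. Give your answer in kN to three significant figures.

γ = ρg = 789 × 9.81 / 1000 = 7.74009 kN/m³.
The plate makes 43° with the vertical, i.e. θ = 90° − 43° = 47° to the horizontal. Measuring y along the incline from the free-surface line, vertical depth h = y·sinθ with sinθ = 0.731354.
The centroid lies 3.9/2 = 1.95 m below the top edge, so y_c = 3.63 + 1.95 = 5.58 m and h_c = 5.58 × 0.731354 = 4.08096 m.
A = 1.78 × 3.9 = 6.942 m².
Resultant F = γ·h_c·A = 7.74009 × 4.08096 × 6.942 = 219.277 kN.

F ≈ 219 kN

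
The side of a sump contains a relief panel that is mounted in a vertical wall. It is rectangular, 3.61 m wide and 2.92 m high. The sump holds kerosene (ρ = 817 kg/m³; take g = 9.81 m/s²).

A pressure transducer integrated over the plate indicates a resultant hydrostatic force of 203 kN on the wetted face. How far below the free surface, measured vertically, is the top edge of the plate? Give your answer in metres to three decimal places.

d_top ≈ 0.943 m

γ = ρg = 817 × 9.81 / 1000 = 8.01477 kN/m³.
A = 3.61 × 2.92 = 10.5412 m².
From F = γ·h_c·A, the centroid depth is h_c = 203/(8.01477 × 10.5412) = 2.40279 m.
The centroid lies 2.92/2 = 1.46 m below the top edge, so the top edge sits at h_top = 2.40279 − 1.46 = 0.94279 m below the surface.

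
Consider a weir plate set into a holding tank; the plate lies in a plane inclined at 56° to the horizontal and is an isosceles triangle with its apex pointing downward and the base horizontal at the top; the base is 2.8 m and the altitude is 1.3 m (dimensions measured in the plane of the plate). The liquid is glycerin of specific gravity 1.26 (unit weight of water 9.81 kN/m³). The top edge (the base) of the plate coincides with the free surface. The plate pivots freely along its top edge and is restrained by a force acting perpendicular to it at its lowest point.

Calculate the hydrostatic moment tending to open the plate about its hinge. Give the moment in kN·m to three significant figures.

M ≈ 5.25 kN·m

γ = 1.26 × 9.81 = 12.3606 kN/m³.
Let θ = 56° be the plate's angle to the horizontal; measure y along the incline from where the plane meets the free surface. Vertical depth h = y·sinθ with sinθ = 0.829038.
With the apex down, the centroid sits h/3 = 1.3/3 = 0.433333 m below the base (the top edge), so y_c = 0.433333 m and h_c = 0.433333 × 0.829038 = 0.35925 m.
A = ½ × 2.8 × 1.3 = 1.82 m².
Resultant F = γ·h_c·A = 12.3606 × 0.35925 × 1.82 = 8.08179 kN.
I_c = b·h³/36 = 2.8 × 1.3³/36 = 0.170878 m⁴.
Centre of pressure: y_p = y_c + I_c/(y_c·A) = 0.433333 + 0.170878/(0.433333 × 1.82) = 0.433333 + 0.216667 = 0.65 m along the plane.
The resultant acts 0.433333 + 0.216667 = 0.65 m (along the plate) below the hinge at the top edge, so the moment about the hinge is M = F × 0.65 = 8.08179 × 0.65 = 5.25316 kN·m.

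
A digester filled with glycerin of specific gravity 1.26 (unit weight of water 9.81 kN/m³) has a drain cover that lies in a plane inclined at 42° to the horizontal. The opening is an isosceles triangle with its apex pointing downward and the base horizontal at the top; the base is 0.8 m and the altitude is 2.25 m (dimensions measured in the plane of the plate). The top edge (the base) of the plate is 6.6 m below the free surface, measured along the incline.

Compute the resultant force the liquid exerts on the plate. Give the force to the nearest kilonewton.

F ≈ 55 kN

γ = 1.26 × 9.81 = 12.3606 kN/m³.
Let θ = 42° be the plate's angle to the horizontal; measure y along the incline from where the plane meets the free surface. Vertical depth h = y·sinθ with sinθ = 0.669131.
With the apex down, the centroid sits h/3 = 2.25/3 = 0.75 m below the base (the top edge), so y_c = 6.6 + 0.75 = 7.35 m and h_c = 7.35 × 0.669131 = 4.91811 m.
A = ½ × 0.8 × 2.25 = 0.9 m².
Resultant F = γ·h_c·A = 12.3606 × 4.91811 × 0.9 = 54.7117 kN.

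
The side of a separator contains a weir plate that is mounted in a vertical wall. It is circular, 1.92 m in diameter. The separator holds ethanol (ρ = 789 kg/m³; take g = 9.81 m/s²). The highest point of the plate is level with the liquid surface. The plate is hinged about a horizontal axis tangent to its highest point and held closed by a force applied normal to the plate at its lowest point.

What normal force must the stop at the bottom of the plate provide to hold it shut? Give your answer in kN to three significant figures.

P ≈ 13.4 kN

γ = ρg = 789 × 9.81 / 1000 = 7.74009 kN/m³.
The centroid is at the centre, 0.96 m below the top of the plate, so the centroid depth is h_c = 0.96 m.
A = π(0.96)² = 2.89529 m².
Resultant F = γ·h_c·A = 7.74009 × 0.96 × 2.89529 = 21.5134 kN.
I_c = πr⁴/4 = π × 0.96⁴/4 = 0.667075 m⁴.
Centre of pressure: y_p = y_c + I_c/(y_c·A) = 0.96 + 0.667075/(0.96 × 2.89529) = 0.96 + 0.24 = 1.2 m along the plane.
The resultant acts 0.96 + 0.24 = 1.2 m (along the plate) below the hinge at the top edge, so the moment about the hinge is M = F × 1.2 = 21.5134 × 1.2 = 25.8161 kN·m.
A normal force at the bottom, 1.92 m from the hinge, must supply this moment: P = 25.8161/1.92 = 13.4459 kN.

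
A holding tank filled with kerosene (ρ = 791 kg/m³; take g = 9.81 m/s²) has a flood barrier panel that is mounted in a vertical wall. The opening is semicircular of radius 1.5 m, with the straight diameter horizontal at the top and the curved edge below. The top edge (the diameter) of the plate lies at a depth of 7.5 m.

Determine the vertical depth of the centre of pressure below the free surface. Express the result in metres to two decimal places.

γ = ρg = 791 × 9.81 / 1000 = 7.75971 kN/m³.
The centroid of a semicircle lies 4r/(3π) = 0.63662 m from the diameter, here below the top edge, so the centroid depth is h_c = 7.5 + 0.63662 = 8.13662 m.
A = πr²/2 = π × 1.5²/2 = 3.53429 m².
Resultant F = γ·h_c·A = 7.75971 × 8.13662 × 3.53429 = 223.147 kN.
I_c = (π/8 − 8/(9π))·r⁴ = 0.109757 × 1.5⁴ = 0.555645 m⁴.
Centre of pressure: y_p = y_c + I_c/(y_c·A) = 8.13662 + 0.555645/(8.13662 × 3.53429) = 8.13662 + 0.019322 = 8.15594 m along the plane.

h_p = 8.16 m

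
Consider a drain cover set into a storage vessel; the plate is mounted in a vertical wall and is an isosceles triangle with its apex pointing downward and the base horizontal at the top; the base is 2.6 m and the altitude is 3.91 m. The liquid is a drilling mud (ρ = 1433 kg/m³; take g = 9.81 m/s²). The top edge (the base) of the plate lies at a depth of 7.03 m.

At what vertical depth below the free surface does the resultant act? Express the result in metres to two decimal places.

h_p = 8.44 m

γ = ρg = 1433 × 9.81 / 1000 = 14.05773 kN/m³.
With the apex down, the centroid sits h/3 = 3.91/3 = 1.30333 m below the base (the top edge), so the centroid depth is h_c = 7.03 + 1.30333 = 8.33333 m.
A = ½ × 2.6 × 3.91 = 5.083 m².
Resultant F = γ·h_c·A = 14.05773 × 8.33333 × 5.083 = 595.462 kN.
I_c = b·h³/36 = 2.6 × 3.91³/36 = 4.31719 m⁴.
Centre of pressure: y_p = y_c + I_c/(y_c·A) = 8.33333 + 4.31719/(8.33333 × 5.083) = 8.33333 + 0.101921 = 8.43525 m along the plane.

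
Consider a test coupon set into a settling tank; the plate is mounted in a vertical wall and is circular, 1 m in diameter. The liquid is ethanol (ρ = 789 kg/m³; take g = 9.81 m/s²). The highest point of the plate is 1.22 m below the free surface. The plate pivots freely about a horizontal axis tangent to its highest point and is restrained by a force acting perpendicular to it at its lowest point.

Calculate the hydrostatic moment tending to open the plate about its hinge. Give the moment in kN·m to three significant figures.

M ≈ 5.61 kN·m

γ = ρg = 789 × 9.81 / 1000 = 7.74009 kN/m³.
The centroid is at the centre, 0.5 m below the top of the plate, so the centroid depth is h_c = 1.22 + 0.5 = 1.72 m.
A = π(0.5)² = 0.785398 m².
Resultant F = γ·h_c·A = 7.74009 × 1.72 × 0.785398 = 10.456 kN.
I_c = πr⁴/4 = π × 0.5⁴/4 = 0.0490874 m⁴.
Centre of pressure: y_p = y_c + I_c/(y_c·A) = 1.72 + 0.0490874/(1.72 × 0.785398) = 1.72 + 0.0363372 = 1.75634 m along the plane.
The resultant acts 0.5 + 0.0363372 = 0.536337 m (along the plate) below the hinge at the top edge, so the moment about the hinge is M = F × 0.536337 = 10.456 × 0.536337 = 5.60794 kN·m.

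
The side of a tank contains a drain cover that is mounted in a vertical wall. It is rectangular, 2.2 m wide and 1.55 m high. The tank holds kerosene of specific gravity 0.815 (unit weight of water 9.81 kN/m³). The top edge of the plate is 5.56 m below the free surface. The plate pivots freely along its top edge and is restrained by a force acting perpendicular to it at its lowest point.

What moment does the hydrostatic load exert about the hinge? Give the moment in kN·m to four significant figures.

γ = 0.815 × 9.81 = 7.99515 kN/m³.
The centroid lies 1.55/2 = 0.775 m below the top edge, so the centroid depth is h_c = 5.56 + 0.775 = 6.335 m.
A = 2.2 × 1.55 = 3.41 m².
Resultant F = γ·h_c·A = 7.99515 × 6.335 × 3.41 = 172.714 kN.
I_c = b·h³/12 = 2.2 × 1.55³/12 = 0.68271 m⁴.
Centre of pressure: y_p = y_c + I_c/(y_c·A) = 6.335 + 0.68271/(6.335 × 3.41) = 6.335 + 0.0316035 = 6.3666 m along the plane.
The resultant acts 0.775 + 0.0316035 = 0.806604 m (along the plate) below the hinge at the top edge, so the moment about the hinge is M = F × 0.806604 = 172.714 × 0.806604 = 139.312 kN·m.

M ≈ 139.3 kN·m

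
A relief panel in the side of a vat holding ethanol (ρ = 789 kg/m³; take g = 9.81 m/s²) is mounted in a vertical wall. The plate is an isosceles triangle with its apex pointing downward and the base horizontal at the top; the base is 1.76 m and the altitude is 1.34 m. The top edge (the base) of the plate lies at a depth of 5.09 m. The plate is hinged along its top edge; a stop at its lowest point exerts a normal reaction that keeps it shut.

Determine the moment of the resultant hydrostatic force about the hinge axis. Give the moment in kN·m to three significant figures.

γ = ρg = 789 × 9.81 / 1000 = 7.74009 kN/m³.
With the apex down, the centroid sits h/3 = 1.34/3 = 0.446667 m below the base (the top edge), so the centroid depth is h_c = 5.09 + 0.446667 = 5.53667 m.
A = ½ × 1.76 × 1.34 = 1.1792 m².
Resultant F = γ·h_c·A = 7.74009 × 5.53667 × 1.1792 = 50.5338 kN.
I_c = b·h³/36 = 1.76 × 1.34³/36 = 0.117632 m⁴.
Centre of pressure: y_p = y_c + I_c/(y_c·A) = 5.53667 + 0.117632/(5.53667 × 1.1792) = 5.53667 + 0.0180173 = 5.55469 m along the plane.
The resultant acts 0.446667 + 0.0180173 = 0.464684 m (along the plate) below the hinge at the top edge, so the moment about the hinge is M = F × 0.464684 = 50.5338 × 0.464684 = 23.4822 kN·m.

M ≈ 23.5 kN·m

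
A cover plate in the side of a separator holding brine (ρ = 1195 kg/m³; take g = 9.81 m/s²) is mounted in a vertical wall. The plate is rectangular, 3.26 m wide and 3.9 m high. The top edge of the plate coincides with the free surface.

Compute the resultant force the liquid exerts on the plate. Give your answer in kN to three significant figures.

γ = ρg = 1195 × 9.81 / 1000 = 11.72295 kN/m³.
The centroid lies 3.9/2 = 1.95 m below the top edge, so the centroid depth is h_c = 1.95 m.
A = 3.26 × 3.9 = 12.714 m².
Resultant F = γ·h_c·A = 11.72295 × 1.95 × 12.714 = 290.639 kN.

F ≈ 291 kN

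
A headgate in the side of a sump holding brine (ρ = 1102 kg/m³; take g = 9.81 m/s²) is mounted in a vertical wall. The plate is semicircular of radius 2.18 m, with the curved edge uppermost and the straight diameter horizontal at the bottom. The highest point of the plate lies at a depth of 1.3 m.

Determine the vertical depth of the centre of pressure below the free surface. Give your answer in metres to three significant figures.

γ = ρg = 1102 × 9.81 / 1000 = 10.81062 kN/m³.
The centroid lies 4r/(3π) = 0.925221 m above the diameter, so r − 4r/(3π) = 2.18 − 0.925221 = 1.25478 m below the topmost point, so the centroid depth is h_c = 1.3 + 1.25478 = 2.55478 m.
A = πr²/2 = π × 2.18²/2 = 7.46505 m².
Resultant F = γ·h_c·A = 10.81062 × 2.55478 × 7.46505 = 206.175 kN.
I_c = (π/8 − 8/(9π))·r⁴ = 0.109757 × 2.18⁴ = 2.4789 m⁴.
Centre of pressure: y_p = y_c + I_c/(y_c·A) = 2.55478 + 2.4789/(2.55478 × 7.46505) = 2.55478 + 0.129979 = 2.68476 m along the plane.

h_p = 2.68 m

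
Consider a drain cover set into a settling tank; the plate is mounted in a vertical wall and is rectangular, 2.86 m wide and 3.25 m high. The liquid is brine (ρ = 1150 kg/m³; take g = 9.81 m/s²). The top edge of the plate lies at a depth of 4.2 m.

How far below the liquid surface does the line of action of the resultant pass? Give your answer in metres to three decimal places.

γ = ρg = 1150 × 9.81 / 1000 = 11.2815 kN/m³.
The centroid lies 3.25/2 = 1.625 m below the top edge, so the centroid depth is h_c = 4.2 + 1.625 = 5.825 m.
A = 2.86 × 3.25 = 9.295 m².
Resultant F = γ·h_c·A = 11.2815 × 5.825 × 9.295 = 610.818 kN.
I_c = b·h³/12 = 2.86 × 3.25³/12 = 8.18154 m⁴.
Centre of pressure: y_p = y_c + I_c/(y_c·A) = 5.825 + 8.18154/(5.825 × 9.295) = 5.825 + 0.151109 = 5.97611 m along the plane.

h_p = 5.976 m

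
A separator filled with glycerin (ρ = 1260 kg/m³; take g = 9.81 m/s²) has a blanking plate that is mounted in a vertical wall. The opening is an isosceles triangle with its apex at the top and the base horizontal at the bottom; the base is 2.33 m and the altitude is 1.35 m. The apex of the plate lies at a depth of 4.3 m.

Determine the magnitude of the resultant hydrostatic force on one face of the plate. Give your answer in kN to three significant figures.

γ = ρg = 1260 × 9.81 / 1000 = 12.3606 kN/m³.
With the apex up, the centroid sits 2h/3 = 2 × 1.35/3 = 0.9 m below the apex, so the centroid depth is h_c = 4.3 + 0.9 = 5.2 m.
A = ½ × 2.33 × 1.35 = 1.57275 m².
Resultant F = γ·h_c·A = 12.3606 × 5.2 × 1.57275 = 101.089 kN.

F ≈ 101 kN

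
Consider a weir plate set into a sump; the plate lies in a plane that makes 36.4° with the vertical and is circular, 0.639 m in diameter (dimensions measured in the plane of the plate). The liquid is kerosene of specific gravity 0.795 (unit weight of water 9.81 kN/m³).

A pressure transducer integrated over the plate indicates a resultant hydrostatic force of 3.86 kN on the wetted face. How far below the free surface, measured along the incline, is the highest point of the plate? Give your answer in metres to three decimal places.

y_top ≈ 1.598 m

γ = 0.795 × 9.81 = 7.79895 kN/m³.
A = π(0.3195)² = 0.320695 m².
From F = γ·h_c·A, the centroid depth is h_c = 3.86/(7.79895 × 0.320695) = 1.54333 m.
The plate makes 36.4° with the vertical, i.e. θ = 90° − 36.4° = 53.6° to the horizontal. Measuring y along the incline from the free-surface line, vertical depth h = y·sinθ with sinθ = 0.804894.
Along the incline, y_c = h_c/sinθ = 1.54333/0.804894 = 1.91743 m.
The centroid is at the centre, 0.3195 m below the top of the plate, so the highest point sits at y_top = 1.91743 − 0.3195 = 1.59793 m along the incline.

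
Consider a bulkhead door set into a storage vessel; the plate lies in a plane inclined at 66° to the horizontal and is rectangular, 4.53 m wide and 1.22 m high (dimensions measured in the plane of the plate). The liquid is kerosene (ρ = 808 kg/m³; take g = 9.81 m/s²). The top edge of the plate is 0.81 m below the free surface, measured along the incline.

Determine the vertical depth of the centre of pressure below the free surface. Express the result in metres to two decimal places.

γ = ρg = 808 × 9.81 / 1000 = 7.92648 kN/m³.
Let θ = 66° be the plate's angle to the horizontal; measure y along the incline from where the plane meets the free surface. Vertical depth h = y·sinθ with sinθ = 0.913545.
The centroid lies 1.22/2 = 0.61 m below the top edge, so y_c = 0.81 + 0.61 = 1.42 m and h_c = 1.42 × 0.913545 = 1.29723 m.
A = 4.53 × 1.22 = 5.5266 m².
Resultant F = γ·h_c·A = 7.92648 × 1.29723 × 5.5266 = 56.8271 kN.
I_c = b·h³/12 = 4.53 × 1.22³/12 = 0.685483 m⁴.
Centre of pressure: y_p = y_c + I_c/(y_c·A) = 1.42 + 0.685483/(1.42 × 5.5266) = 1.42 + 0.0873475 = 1.50735 m along the plane.
Vertically, h_p = y_p·sinθ = 1.50735 × 0.913545 = 1.37703 m.

h_p = 1.38 m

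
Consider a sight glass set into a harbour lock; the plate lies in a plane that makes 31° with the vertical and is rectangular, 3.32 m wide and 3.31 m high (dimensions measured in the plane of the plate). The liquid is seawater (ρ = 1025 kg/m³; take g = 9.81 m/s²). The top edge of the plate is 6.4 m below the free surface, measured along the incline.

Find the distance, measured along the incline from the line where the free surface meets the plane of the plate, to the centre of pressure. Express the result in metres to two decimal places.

γ = ρg = 1025 × 9.81 / 1000 = 10.05525 kN/m³.
The plate makes 31° with the vertical, i.e. θ = 90° − 31° = 59° to the horizontal. Measuring y along the incline from the free-surface line, vertical depth h = y·sinθ with sinθ = 0.857167.
The centroid lies 3.31/2 = 1.655 m below the top edge, so y_c = 6.4 + 1.655 = 8.055 m and h_c = 8.055 × 0.857167 = 6.90448 m.
A = 3.32 × 3.31 = 10.9892 m².
Resultant F = γ·h_c·A = 10.05525 × 6.90448 × 10.9892 = 762.939 kN.
I_c = b·h³/12 = 3.32 × 3.31³/12 = 10.0332 m⁴.
Centre of pressure: y_p = y_c + I_c/(y_c·A) = 8.055 + 10.0332/(8.055 × 10.9892) = 8.055 + 0.113346 = 8.16835 m along the plane.

y_p = 8.17 m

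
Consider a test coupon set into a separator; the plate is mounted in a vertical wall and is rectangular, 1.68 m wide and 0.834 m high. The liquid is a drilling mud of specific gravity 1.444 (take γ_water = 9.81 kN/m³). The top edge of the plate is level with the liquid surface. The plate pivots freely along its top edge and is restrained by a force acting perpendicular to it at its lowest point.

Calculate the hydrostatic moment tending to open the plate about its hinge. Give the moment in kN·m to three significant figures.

M ≈ 4.60 kN·m

γ = 1.444 × 9.81 = 14.16564 kN/m³.
The centroid lies 0.834/2 = 0.417 m below the top edge, so the centroid depth is h_c = 0.417 m.
A = 1.68 × 0.834 = 1.40112 m².
Resultant F = γ·h_c·A = 14.16564 × 0.417 × 1.40112 = 8.27652 kN.
I_c = b·h³/12 = 1.68 × 0.834³/12 = 0.0812131 m⁴.
Centre of pressure: y_p = y_c + I_c/(y_c·A) = 0.417 + 0.0812131/(0.417 × 1.40112) = 0.417 + 0.139 = 0.556 m along the plane.
The resultant acts 0.417 + 0.139 = 0.556 m (along the plate) below the hinge at the top edge, so the moment about the hinge is M = F × 0.556 = 8.27652 × 0.556 = 4.60175 kN·m.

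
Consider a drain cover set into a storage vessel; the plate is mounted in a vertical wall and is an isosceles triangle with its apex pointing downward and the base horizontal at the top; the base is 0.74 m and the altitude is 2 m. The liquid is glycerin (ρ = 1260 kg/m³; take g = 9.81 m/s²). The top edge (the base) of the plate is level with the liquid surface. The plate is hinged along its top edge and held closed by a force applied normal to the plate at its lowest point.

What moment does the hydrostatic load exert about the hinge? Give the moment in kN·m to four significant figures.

M ≈ 6.098 kN·m

γ = ρg = 1260 × 9.81 / 1000 = 12.3606 kN/m³.
With the apex down, the centroid sits h/3 = 2/3 = 0.666667 m below the base (the top edge), so the centroid depth is h_c = 0.666667 m.
A = ½ × 0.74 × 2 = 0.74 m².
Resultant F = γ·h_c·A = 12.3606 × 0.666667 × 0.74 = 6.0979 kN.
I_c = b·h³/36 = 0.74 × 2³/36 = 0.164444 m⁴.
Centre of pressure: y_p = y_c + I_c/(y_c·A) = 0.666667 + 0.164444/(0.666667 × 0.74) = 0.666667 + 0.333332 = 0.999999 m along the plane.
The resultant acts 0.666667 + 0.333332 = 0.999999 m (along the plate) below the hinge at the top edge, so the moment about the hinge is M = F × 0.999999 = 6.0979 × 0.999999 = 6.09789 kN·m.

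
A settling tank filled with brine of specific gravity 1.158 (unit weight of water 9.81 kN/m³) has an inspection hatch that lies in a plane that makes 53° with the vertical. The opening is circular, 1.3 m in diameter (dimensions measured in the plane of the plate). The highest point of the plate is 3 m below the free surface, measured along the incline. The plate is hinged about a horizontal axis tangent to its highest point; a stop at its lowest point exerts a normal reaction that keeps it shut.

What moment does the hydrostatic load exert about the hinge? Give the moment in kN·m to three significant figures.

M ≈ 22.5 kN·m

γ = 1.158 × 9.81 = 11.35998 kN/m³.
The plate makes 53° with the vertical, i.e. θ = 90° − 53° = 37° to the horizontal. Measuring y along the incline from the free-surface line, vertical depth h = y·sinθ with sinθ = 0.601815.
The centroid is at the centre, 0.65 m below the top of the plate, so y_c = 3 + 0.65 = 3.65 m and h_c = 3.65 × 0.601815 = 2.19662 m.
A = π(0.65)² = 1.32732 m².
Resultant F = γ·h_c·A = 11.35998 × 2.19662 × 1.32732 = 33.1214 kN.
I_c = πr⁴/4 = π × 0.65⁴/4 = 0.140198 m⁴.
Centre of pressure: y_p = y_c + I_c/(y_c·A) = 3.65 + 0.140198/(3.65 × 1.32732) = 3.65 + 0.0289383 = 3.67894 m along the plane.
The resultant acts 0.65 + 0.0289383 = 0.678938 m (along the plate) below the hinge at the top edge, so the moment about the hinge is M = F × 0.678938 = 33.1214 × 0.678938 = 22.4874 kN·m.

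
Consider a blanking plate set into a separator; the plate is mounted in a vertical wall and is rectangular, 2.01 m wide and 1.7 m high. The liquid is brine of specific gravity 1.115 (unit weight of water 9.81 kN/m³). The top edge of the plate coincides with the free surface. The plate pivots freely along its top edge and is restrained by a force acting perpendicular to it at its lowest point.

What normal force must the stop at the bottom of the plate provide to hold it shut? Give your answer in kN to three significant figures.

γ = 1.115 × 9.81 = 10.93815 kN/m³.
The centroid lies 1.7/2 = 0.85 m below the top edge, so the centroid depth is h_c = 0.85 m.
A = 2.01 × 1.7 = 3.417 m².
Resultant F = γ·h_c·A = 10.93815 × 0.85 × 3.417 = 31.7693 kN.
I_c = b·h³/12 = 2.01 × 1.7³/12 = 0.822927 m⁴.
Centre of pressure: y_p = y_c + I_c/(y_c·A) = 0.85 + 0.822927/(0.85 × 3.417) = 0.85 + 0.283333 = 1.13333 m along the plane.
The resultant acts 0.85 + 0.283333 = 1.13333 m (along the plate) below the hinge at the top edge, so the moment about the hinge is M = F × 1.13333 = 31.7693 × 1.13333 = 36.0051 kN·m.
A normal force at the bottom, 1.7 m from the hinge, must supply this moment: P = 36.0051/1.7 = 21.1795 kN.

P ≈ 21.2 kN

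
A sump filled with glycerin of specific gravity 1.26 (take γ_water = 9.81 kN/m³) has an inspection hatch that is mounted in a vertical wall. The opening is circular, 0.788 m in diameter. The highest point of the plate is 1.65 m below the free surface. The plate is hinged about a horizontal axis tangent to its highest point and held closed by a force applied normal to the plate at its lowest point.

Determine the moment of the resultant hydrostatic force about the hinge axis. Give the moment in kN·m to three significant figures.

M ≈ 5.09 kN·m

γ = 1.26 × 9.81 = 12.3606 kN/m³.
The centroid is at the centre, 0.394 m below the top of the plate, so the centroid depth is h_c = 1.65 + 0.394 = 2.044 m.
A = π(0.394)² = 0.487688 m².
Resultant F = γ·h_c·A = 12.3606 × 2.044 × 0.487688 = 12.3215 kN.
I_c = πr⁴/4 = π × 0.394⁴/4 = 0.0189267 m⁴.
Centre of pressure: y_p = y_c + I_c/(y_c·A) = 2.044 + 0.0189267/(2.044 × 0.487688) = 2.044 + 0.0189868 = 2.06299 m along the plane.
The resultant acts 0.394 + 0.0189868 = 0.412987 m (along the plate) below the hinge at the top edge, so the moment about the hinge is M = F × 0.412987 = 12.3215 × 0.412987 = 5.08862 kN·m.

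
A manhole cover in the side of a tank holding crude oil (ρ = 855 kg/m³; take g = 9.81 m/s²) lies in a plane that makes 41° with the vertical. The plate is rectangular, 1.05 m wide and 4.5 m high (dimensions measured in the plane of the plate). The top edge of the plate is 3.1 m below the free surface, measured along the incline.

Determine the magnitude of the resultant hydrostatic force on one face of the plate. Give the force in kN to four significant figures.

F ≈ 160.0 kN

γ = ρg = 855 × 9.81 / 1000 = 8.38755 kN/m³.
The plate makes 41° with the vertical, i.e. θ = 90° − 41° = 49° to the horizontal. Measuring y along the incline from the free-surface line, vertical depth h = y·sinθ with sinθ = 0.754710.
The centroid lies 4.5/2 = 2.25 m below the top edge, so y_c = 3.1 + 2.25 = 5.35 m and h_c = 5.35 × 0.754710 = 4.0377 m.
A = 1.05 × 4.5 = 4.725 m².
Resultant F = γ·h_c·A = 8.38755 × 4.0377 × 4.725 = 160.019 kN.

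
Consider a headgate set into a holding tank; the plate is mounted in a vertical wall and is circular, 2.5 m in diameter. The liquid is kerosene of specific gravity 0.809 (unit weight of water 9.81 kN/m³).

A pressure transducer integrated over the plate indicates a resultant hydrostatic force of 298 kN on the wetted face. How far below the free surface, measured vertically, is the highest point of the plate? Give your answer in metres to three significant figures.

γ = 0.809 × 9.81 = 7.93629 kN/m³.
A = π(1.25)² = 4.90874 m².
From F = γ·h_c·A, the centroid depth is h_c = 298/(7.93629 × 4.90874) = 7.64942 m.
The centroid is at the centre, 1.25 m below the top of the plate, so the highest point sits at h_top = 7.64942 − 1.25 = 6.39942 m below the surface.

d_top ≈ 6.40 m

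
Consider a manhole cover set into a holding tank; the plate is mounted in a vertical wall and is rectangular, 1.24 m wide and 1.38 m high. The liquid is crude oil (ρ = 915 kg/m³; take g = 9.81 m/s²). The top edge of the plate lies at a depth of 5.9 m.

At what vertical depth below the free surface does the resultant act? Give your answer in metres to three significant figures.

h_p = 6.61 m

γ = ρg = 915 × 9.81 / 1000 = 8.97615 kN/m³.
The centroid lies 1.38/2 = 0.69 m below the top edge, so the centroid depth is h_c = 5.9 + 0.69 = 6.59 m.
A = 1.24 × 1.38 = 1.7112 m².
Resultant F = γ·h_c·A = 8.97615 × 6.59 × 1.7112 = 101.222 kN.
I_c = b·h³/12 = 1.24 × 1.38³/12 = 0.271567 m⁴.
Centre of pressure: y_p = y_c + I_c/(y_c·A) = 6.59 + 0.271567/(6.59 × 1.7112) = 6.59 + 0.0240819 = 6.61408 m along the plane.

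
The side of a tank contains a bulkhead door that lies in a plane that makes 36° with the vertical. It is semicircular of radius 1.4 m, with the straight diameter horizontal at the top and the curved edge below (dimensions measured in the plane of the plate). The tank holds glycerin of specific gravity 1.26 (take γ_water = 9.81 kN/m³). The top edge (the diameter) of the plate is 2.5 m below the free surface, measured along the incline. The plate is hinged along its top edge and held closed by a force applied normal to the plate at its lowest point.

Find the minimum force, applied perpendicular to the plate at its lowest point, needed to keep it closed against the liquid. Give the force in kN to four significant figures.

P ≈ 43.44 kN

γ = 1.26 × 9.81 = 12.3606 kN/m³.
The plate makes 36° with the vertical, i.e. θ = 90° − 36° = 54° to the horizontal. Measuring y along the incline from the free-surface line, vertical depth h = y·sinθ with sinθ = 0.809017.
The centroid of a semicircle lies 4r/(3π) = 0.594178 m from the diameter, here below the top edge, so y_c = 2.5 + 0.594178 = 3.09418 m and h_c = 3.09418 × 0.809017 = 2.50324 m.
A = πr²/2 = π × 1.4²/2 = 3.07876 m².
Resultant F = γ·h_c·A = 12.3606 × 2.50324 × 3.07876 = 95.2616 kN.
I_c = (π/8 − 8/(9π))·r⁴ = 0.109757 × 1.4⁴ = 0.421642 m⁴.
Centre of pressure: y_p = y_c + I_c/(y_c·A) = 3.09418 + 0.421642/(3.09418 × 3.07876) = 3.09418 + 0.0442611 = 3.13844 m along the plane.
The resultant acts 0.594178 + 0.0442611 = 0.638439 m (along the plate) below the hinge at the top edge, so the moment about the hinge is M = F × 0.638439 = 95.2616 × 0.638439 = 60.8187 kN·m.
A normal force at the bottom, 1.4 m from the hinge, must supply this moment: P = 60.8187/1.4 = 43.4419 kN.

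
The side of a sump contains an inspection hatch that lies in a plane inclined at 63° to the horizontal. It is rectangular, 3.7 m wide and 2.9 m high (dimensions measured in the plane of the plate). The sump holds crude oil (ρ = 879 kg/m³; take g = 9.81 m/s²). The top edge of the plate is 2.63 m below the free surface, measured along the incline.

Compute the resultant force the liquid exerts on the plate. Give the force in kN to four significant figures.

γ = ρg = 879 × 9.81 / 1000 = 8.62299 kN/m³.
Let θ = 63° be the plate's angle to the horizontal; measure y along the incline from where the plane meets the free surface. Vertical depth h = y·sinθ with sinθ = 0.891007.
The centroid lies 2.9/2 = 1.45 m below the top edge, so y_c = 2.63 + 1.45 = 4.08 m and h_c = 4.08 × 0.891007 = 3.63531 m.
A = 3.7 × 2.9 = 10.73 m².
Resultant F = γ·h_c·A = 8.62299 × 3.63531 × 10.73 = 336.356 kN.

F ≈ 336.4 kN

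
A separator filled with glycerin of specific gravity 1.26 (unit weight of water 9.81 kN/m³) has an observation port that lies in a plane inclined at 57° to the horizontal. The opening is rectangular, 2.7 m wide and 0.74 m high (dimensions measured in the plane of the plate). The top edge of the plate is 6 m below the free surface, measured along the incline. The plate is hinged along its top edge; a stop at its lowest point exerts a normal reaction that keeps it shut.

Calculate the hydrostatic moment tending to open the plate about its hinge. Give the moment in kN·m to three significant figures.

γ = 1.26 × 9.81 = 12.3606 kN/m³.
Let θ = 57° be the plate's angle to the horizontal; measure y along the incline from where the plane meets the free surface. Vertical depth h = y·sinθ with sinθ = 0.838671.
The centroid lies 0.74/2 = 0.37 m below the top edge, so y_c = 6 + 0.37 = 6.37 m and h_c = 6.37 × 0.838671 = 5.34233 m.
A = 2.7 × 0.74 = 1.998 m².
Resultant F = γ·h_c·A = 12.3606 × 5.34233 × 1.998 = 131.937 kN.
I_c = b·h³/12 = 2.7 × 0.74³/12 = 0.0911754 m⁴.
Centre of pressure: y_p = y_c + I_c/(y_c·A) = 6.37 + 0.0911754/(6.37 × 1.998) = 6.37 + 0.00716379 = 6.37716 m along the plane.
The resultant acts 0.37 + 0.00716379 = 0.377164 m (along the plate) below the hinge at the top edge, so the moment about the hinge is M = F × 0.377164 = 131.937 × 0.377164 = 49.7619 kN·m.

M ≈ 49.8 kN·m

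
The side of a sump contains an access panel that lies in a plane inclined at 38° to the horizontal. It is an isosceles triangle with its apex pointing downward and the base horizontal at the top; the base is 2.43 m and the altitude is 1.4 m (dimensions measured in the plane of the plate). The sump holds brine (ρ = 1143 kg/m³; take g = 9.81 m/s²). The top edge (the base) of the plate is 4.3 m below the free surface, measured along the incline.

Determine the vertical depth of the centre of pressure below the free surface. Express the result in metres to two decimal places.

γ = ρg = 1143 × 9.81 / 1000 = 11.21283 kN/m³.
Let θ = 38° be the plate's angle to the horizontal; measure y along the incline from where the plane meets the free surface. Vertical depth h = y·sinθ with sinθ = 0.615661.
With the apex down, the centroid sits h/3 = 1.4/3 = 0.466667 m below the base (the top edge), so y_c = 4.3 + 0.466667 = 4.76667 m and h_c = 4.76667 × 0.615661 = 2.93465 m.
A = ½ × 2.43 × 1.4 = 1.701 m².
Resultant F = γ·h_c·A = 11.21283 × 2.93465 × 1.701 = 55.9726 kN.
I_c = b·h³/36 = 2.43 × 1.4³/36 = 0.18522 m⁴.
Centre of pressure: y_p = y_c + I_c/(y_c·A) = 4.76667 + 0.18522/(4.76667 × 1.701) = 4.76667 + 0.0228438 = 4.78951 m along the plane.
Vertically, h_p = y_p·sinθ = 4.78951 × 0.615661 = 2.94871 m.

h_p = 2.95 m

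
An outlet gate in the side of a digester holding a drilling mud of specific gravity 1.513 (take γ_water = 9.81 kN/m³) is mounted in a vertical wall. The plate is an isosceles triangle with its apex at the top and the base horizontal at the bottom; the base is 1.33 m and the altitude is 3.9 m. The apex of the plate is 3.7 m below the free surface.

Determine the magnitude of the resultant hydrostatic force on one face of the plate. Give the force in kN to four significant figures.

γ = 1.513 × 9.81 = 14.84253 kN/m³.
With the apex up, the centroid sits 2h/3 = 2 × 3.9/3 = 2.6 m below the apex, so the centroid depth is h_c = 3.7 + 2.6 = 6.3 m.
A = ½ × 1.33 × 3.9 = 2.5935 m².
Resultant F = γ·h_c·A = 14.84253 × 6.3 × 2.5935 = 242.513 kN.

F ≈ 242.5 kN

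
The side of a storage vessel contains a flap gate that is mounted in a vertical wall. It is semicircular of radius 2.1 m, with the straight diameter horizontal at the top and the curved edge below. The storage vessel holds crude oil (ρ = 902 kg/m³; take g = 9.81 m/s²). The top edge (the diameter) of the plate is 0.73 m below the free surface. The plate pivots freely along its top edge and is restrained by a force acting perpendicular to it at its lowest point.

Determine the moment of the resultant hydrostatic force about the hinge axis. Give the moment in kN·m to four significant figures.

γ = ρg = 902 × 9.81 / 1000 = 8.84862 kN/m³.
The centroid of a semicircle lies 4r/(3π) = 0.891268 m from the diameter, here below the top edge, so the centroid depth is h_c = 0.73 + 0.891268 = 1.62127 m.
A = πr²/2 = π × 2.1²/2 = 6.92721 m².
Resultant F = γ·h_c·A = 8.84862 × 1.62127 × 6.92721 = 99.3778 kN.
I_c = (π/8 − 8/(9π))·r⁴ = 0.109757 × 2.1⁴ = 2.13457 m⁴.
Centre of pressure: y_p = y_c + I_c/(y_c·A) = 1.62127 + 2.13457/(1.62127 × 6.92721) = 1.62127 + 0.190063 = 1.81133 m along the plane.
The resultant acts 0.891268 + 0.190063 = 1.08133 m (along the plate) below the hinge at the top edge, so the moment about the hinge is M = F × 1.08133 = 99.3778 × 1.08133 = 107.46 kN·m.

M ≈ 107.5 kN·m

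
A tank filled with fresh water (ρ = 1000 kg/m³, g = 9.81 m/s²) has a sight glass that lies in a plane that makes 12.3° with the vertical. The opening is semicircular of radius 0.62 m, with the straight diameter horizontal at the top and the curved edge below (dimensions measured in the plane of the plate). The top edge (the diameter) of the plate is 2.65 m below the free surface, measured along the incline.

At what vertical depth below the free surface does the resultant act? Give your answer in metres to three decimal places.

γ = ρg = 1000 × 9.81 = 9810 N/m³ = 9.81 kN/m³.
The plate makes 12.3° with the vertical, i.e. θ = 90° − 12.3° = 77.7° to the horizontal. Measuring y along the incline from the free-surface line, vertical depth h = y·sinθ with sinθ = 0.977046.
The centroid of a semicircle lies 4r/(3π) = 0.263136 m from the diameter, here below the top edge, so y_c = 2.65 + 0.263136 = 2.91314 m and h_c = 2.91314 × 0.977046 = 2.84627 m.
A = πr²/2 = π × 0.62²/2 = 0.603814 m².
Resultant F = γ·h_c·A = 9.81 × 2.84627 × 0.603814 = 16.8596 kN.
I_c = (π/8 − 8/(9π))·r⁴ = 0.109757 × 0.62⁴ = 0.0162181 m⁴.
Centre of pressure: y_p = y_c + I_c/(y_c·A) = 2.91314 + 0.0162181/(2.91314 × 0.603814) = 2.91314 + 0.0092201 = 2.92236 m along the plane.
Vertically, h_p = y_p·sinθ = 2.92236 × 0.977046 = 2.85528 m.

h_p = 2.855 m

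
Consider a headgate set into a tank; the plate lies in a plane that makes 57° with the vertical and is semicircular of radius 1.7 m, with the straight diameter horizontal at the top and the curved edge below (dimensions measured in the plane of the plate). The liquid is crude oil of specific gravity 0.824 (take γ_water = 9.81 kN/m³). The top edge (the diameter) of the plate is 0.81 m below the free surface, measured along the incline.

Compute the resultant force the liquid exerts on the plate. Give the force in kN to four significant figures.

F ≈ 30.61 kN

γ = 0.824 × 9.81 = 8.08344 kN/m³.
The plate makes 57° with the vertical, i.e. θ = 90° − 57° = 33° to the horizontal. Measuring y along the incline from the free-surface line, vertical depth h = y·sinθ with sinθ = 0.544639.
The centroid of a semicircle lies 4r/(3π) = 0.721502 m from the diameter, here below the top edge, so y_c = 0.81 + 0.721502 = 1.5315 m and h_c = 1.5315 × 0.544639 = 0.834115 m.
A = πr²/2 = π × 1.7²/2 = 4.5396 m².
Resultant F = γ·h_c·A = 8.08344 × 0.834115 × 4.5396 = 30.6083 kN.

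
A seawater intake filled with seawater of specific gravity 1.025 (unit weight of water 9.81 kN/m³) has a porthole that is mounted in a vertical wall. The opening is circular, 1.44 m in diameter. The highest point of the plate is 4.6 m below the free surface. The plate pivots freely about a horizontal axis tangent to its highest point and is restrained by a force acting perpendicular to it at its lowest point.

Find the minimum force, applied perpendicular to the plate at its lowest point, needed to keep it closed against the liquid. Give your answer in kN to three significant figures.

P ≈ 45.0 kN

γ = 1.025 × 9.81 = 10.05525 kN/m³.
The centroid is at the centre, 0.72 m below the top of the plate, so the centroid depth is h_c = 4.6 + 0.72 = 5.32 m.
A = π(0.72)² = 1.6286 m².
Resultant F = γ·h_c·A = 10.05525 × 5.32 × 1.6286 = 87.1202 kN.
I_c = πr⁴/4 = π × 0.72⁴/4 = 0.211067 m⁴.
Centre of pressure: y_p = y_c + I_c/(y_c·A) = 5.32 + 0.211067/(5.32 × 1.6286) = 5.32 + 0.024361 = 5.34436 m along the plane.
The resultant acts 0.72 + 0.024361 = 0.744361 m (along the plate) below the hinge at the top edge, so the moment about the hinge is M = F × 0.744361 = 87.1202 × 0.744361 = 64.8489 kN·m.
A normal force at the bottom, 1.44 m from the hinge, must supply this moment: P = 64.8489/1.44 = 45.034 kN.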